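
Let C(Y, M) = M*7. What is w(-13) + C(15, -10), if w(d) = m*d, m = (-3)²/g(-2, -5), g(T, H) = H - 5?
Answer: -583/10 ≈ -58.300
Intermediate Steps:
C(Y, M) = 7*M
g(T, H) = -5 + H
m = -9/10 (m = (-3)²/(-5 - 5) = 9/(-10) = 9*(-⅒) = -9/10 ≈ -0.90000)
w(d) = -9*d/10
w(-13) + C(15, -10) = -9/10*(-13) + 7*(-10) = 117/10 - 70 = -583/10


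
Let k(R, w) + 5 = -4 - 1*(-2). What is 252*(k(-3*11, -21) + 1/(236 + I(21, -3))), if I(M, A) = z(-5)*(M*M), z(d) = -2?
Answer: -569898/323 ≈ -1764.4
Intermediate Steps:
I(M, A) = -2*M**2 (I(M, A) = -2*M*M = -2*M**2)
k(R, w) = -7 (k(R, w) = -5 + (-4 - 1*(-2)) = -5 + (-4 + 2) = -5 - 2 = -7)
252*(k(-3*11, -21) + 1/(236 + I(21, -3))) = 252*(-7 + 1/(236 - 2*21**2)) = 252*(-7 + 1/(236 - 2*441)) = 252*(-7 + 1/(236 - 882)) = 252*(-7 + 1/(-646)) = 252*(-7 - 1/646) = 252*(-4523/646) = -569898/323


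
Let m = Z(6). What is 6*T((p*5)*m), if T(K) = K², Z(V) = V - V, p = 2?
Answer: 0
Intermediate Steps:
Z(V) = 0
m = 0
6*T((p*5)*m) = 6*((2*5)*0)² = 6*(10*0)² = 6*0² = 6*0 = 0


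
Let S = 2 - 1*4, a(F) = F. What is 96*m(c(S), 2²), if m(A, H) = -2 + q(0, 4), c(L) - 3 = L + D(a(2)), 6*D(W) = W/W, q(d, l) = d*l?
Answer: -192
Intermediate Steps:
S = -2 (S = 2 - 4 = -2)
D(W) = ⅙ (D(W) = (W/W)/6 = (⅙)*1 = ⅙)
c(L) = 19/6 + L (c(L) = 3 + (L + ⅙) = 3 + (⅙ + L) = 19/6 + L)
m(A, H) = -2 (m(A, H) = -2 + 0*4 = -2 + 0 = -2)
96*m(c(S), 2²) = 96*(-2) = -192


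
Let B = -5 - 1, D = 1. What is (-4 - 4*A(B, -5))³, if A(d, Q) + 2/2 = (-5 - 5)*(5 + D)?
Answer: 13824000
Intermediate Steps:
B = -6
A(d, Q) = -61 (A(d, Q) = -1 + (-5 - 5)*(5 + 1) = -1 - 10*6 = -1 - 60 = -61)
(-4 - 4*A(B, -5))³ = (-4 - 4*(-61))³ = (-4 + 244)³ = 240³ = 13824000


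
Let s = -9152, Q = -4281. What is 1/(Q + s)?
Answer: -1/13433 ≈ -7.4444e-5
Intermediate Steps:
1/(Q + s) = 1/(-4281 - 9152) = 1/(-13433) = -1/13433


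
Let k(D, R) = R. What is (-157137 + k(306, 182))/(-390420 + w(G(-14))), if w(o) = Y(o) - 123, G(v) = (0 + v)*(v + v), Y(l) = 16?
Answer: 156955/390527 ≈ 0.40191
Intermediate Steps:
G(v) = 2*v² (G(v) = v*(2*v) = 2*v²)
w(o) = -107 (w(o) = 16 - 123 = -107)
(-157137 + k(306, 182))/(-390420 + w(G(-14))) = (-157137 + 182)/(-390420 - 107) = -156955/(-390527) = -156955*(-1/390527) = 156955/390527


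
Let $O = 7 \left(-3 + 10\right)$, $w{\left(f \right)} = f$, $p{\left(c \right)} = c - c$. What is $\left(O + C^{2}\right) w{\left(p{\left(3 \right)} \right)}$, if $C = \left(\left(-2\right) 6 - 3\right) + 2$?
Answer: $0$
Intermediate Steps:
$p{\left(c \right)} = 0$
$C = -13$ ($C = \left(-12 - 3\right) + 2 = -15 + 2 = -13$)
$O = 49$ ($O = 7 \cdot 7 = 49$)
$\left(O + C^{2}\right) w{\left(p{\left(3 \right)} \right)} = \left(49 + \left(-13\right)^{2}\right) 0 = \left(49 + 169\right) 0 = 218 \cdot 0 = 0$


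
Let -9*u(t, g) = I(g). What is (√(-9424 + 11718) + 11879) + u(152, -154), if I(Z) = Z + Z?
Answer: 107219/9 + √2294 ≈ 11961.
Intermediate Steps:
I(Z) = 2*Z
u(t, g) = -2*g/9
(√(-9424 + 11718) + 11879) + u(152, -154) = (√(-9424 + 11718) + 11879) - 2/9*(-154) = (√2294 + 11879) + 308/9 = (11879 + √2294) + 308/9 = 107219/9 + √2294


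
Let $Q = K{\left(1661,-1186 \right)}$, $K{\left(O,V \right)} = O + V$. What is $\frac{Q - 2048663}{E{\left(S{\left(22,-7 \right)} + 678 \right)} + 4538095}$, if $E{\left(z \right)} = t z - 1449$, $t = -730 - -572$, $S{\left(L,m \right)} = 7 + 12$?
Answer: $- \frac{512047}{1106630} \approx -0.46271$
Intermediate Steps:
$S{\left(L,m \right)} = 19$
$t = -158$ ($t = -730 + 572 = -158$)
$E{\left(z \right)} = -1449 - 158 z$ ($E{\left(z \right)} = - 158 z - 1449 = -1449 - 158 z$)
$Q = 475$ ($Q = 1661 - 1186 = 475$)
$\frac{Q - 2048663}{E{\left(S{\left(22,-7 \right)} + 678 \right)} + 4538095} = \frac{475 - 2048663}{\left(-1449 - 158 \left(19 + 678\right)\right) + 4538095} = - \frac{2048188}{\left(-1449 - 110126\right) + 4538095} = - \frac{2048188}{-111575 + 4538095} = - \frac{2048188}{4426520} = \left(-2048188\right) \frac{1}{4426520} = - \frac{512047}{1106630}$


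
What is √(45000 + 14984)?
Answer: 4*√3749 ≈ 244.92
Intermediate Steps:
√(45000 + 14984) = √59984 = 4*√3749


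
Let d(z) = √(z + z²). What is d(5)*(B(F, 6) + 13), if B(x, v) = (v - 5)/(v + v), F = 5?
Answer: 157*√30/12 ≈ 71.660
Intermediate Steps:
B(x, v) = (-5 + v)/(2*v) (B(x, v) = (-5 + v)/((2*v)) = (-5 + v)*(1/(2*v)) = (-5 + v)/(2*v))
d(5)*(B(F, 6) + 13) = √(5*(1 + 5))*((½)*(-5 + 6)/6 + 13) = √(5*6)*((½)*(⅙)*1 + 13) = √30*(1/12 + 13) = √30*(157/12) = 157*√30/12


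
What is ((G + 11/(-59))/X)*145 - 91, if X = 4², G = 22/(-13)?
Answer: -1325697/12272 ≈ -108.03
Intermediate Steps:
G = -22/13 (G = 22*(-1/13) = -22/13 ≈ -1.6923)
X = 16
((G + 11/(-59))/X)*145 - 91 = ((-22/13 + 11/(-59))/16)*145 - 91 = ((-22/13 + 11*(-1/59))*(1/16))*145 - 91 = ((-22/13 - 11/59)*(1/16))*145 - 91 = -1441/767*1/16*145 - 91 = -1441/12272*145 - 91 = -208945/12272 - 91 = -1325697/12272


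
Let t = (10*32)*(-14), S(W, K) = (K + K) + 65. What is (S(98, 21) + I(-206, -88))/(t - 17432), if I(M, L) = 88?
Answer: -65/7304 ≈ -0.0088992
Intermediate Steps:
S(W, K) = 65 + 2*K (S(W, K) = 2*K + 65 = 65 + 2*K)
t = -4480 (t = 320*(-14) = -4480)
(S(98, 21) + I(-206, -88))/(t - 17432) = ((65 + 2*21) + 88)/(-4480 - 17432) = ((65 + 42) + 88)/(-21912) = (107 + 88)*(-1/21912) = 195*(-1/21912) = -65/7304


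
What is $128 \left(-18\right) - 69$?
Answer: $-2373$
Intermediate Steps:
$128 \left(-18\right) - 69 = -2304 - 69 = -2373$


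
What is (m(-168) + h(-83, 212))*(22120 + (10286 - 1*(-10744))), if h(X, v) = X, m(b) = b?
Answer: -10830650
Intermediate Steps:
(m(-168) + h(-83, 212))*(22120 + (10286 - 1*(-10744))) = (-168 - 83)*(22120 + (10286 - 1*(-10744))) = -251*(22120 + (10286 + 10744)) = -251*(22120 + 21030) = -251*43150 = -10830650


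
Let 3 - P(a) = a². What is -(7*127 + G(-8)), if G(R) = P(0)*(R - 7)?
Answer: -844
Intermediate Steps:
P(a) = 3 - a²
G(R) = -21 + 3*R (G(R) = (3 - 1*0²)*(R - 7) = (3 - 1*0)*(-7 + R) = (3 + 0)*(-7 + R) = 3*(-7 + R) = -21 + 3*R)
-(7*127 + G(-8)) = -(7*127 + (-21 + 3*(-8))) = -(889 + (-21 - 24)) = -(889 - 45) = -1*844 = -844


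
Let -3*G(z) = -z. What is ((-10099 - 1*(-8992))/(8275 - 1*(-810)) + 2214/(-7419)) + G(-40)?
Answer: -927015223/67401615 ≈ -13.754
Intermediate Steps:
G(z) = z/3 (G(z) = -(-1)*z/3 = z/3)
((-10099 - 1*(-8992))/(8275 - 1*(-810)) + 2214/(-7419)) + G(-40) = ((-10099 - 1*(-8992))/(8275 - 1*(-810)) + 2214/(-7419)) + (⅓)*(-40) = ((-10099 + 8992)/(8275 + 810) + 2214*(-1/7419)) - 40/3 = (-1107/9085 - 738/2473) - 40/3 = -9442341/22467205 - 40/3 = -927015223/67401615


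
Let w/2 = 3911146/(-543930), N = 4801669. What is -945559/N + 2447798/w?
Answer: -1598274307964822222/9390014251337 ≈ -1.7021e+5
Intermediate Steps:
w = -3911146/271965 (w = 2*(3911146/(-543930)) = 2*(3911146*(-1/543930)) = 2*(-1955573/271965) = -3911146/271965 ≈ -14.381)
-945559/N + 2447798/w = -945559/4801669 + 2447798/(-3911146/271965) = -945559*1/4801669 + 2447798*(-271965/3911146) = -945559/4801669 - 332857691535/1955573 = -1598274307964822222/9390014251337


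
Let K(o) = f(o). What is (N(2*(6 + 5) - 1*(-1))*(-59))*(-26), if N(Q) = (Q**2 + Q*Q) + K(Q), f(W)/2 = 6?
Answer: 1641380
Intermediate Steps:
f(W) = 12 (f(W) = 2*6 = 12)
K(o) = 12
N(Q) = 12 + 2*Q**2 (N(Q) = (Q**2 + Q*Q) + 12 = (Q**2 + Q**2) + 12 = 2*Q**2 + 12 = 12 + 2*Q**2)
(N(2*(6 + 5) - 1*(-1))*(-59))*(-26) = ((12 + 2*(2*(6 + 5) - 1*(-1))**2)*(-59))*(-26) = ((12 + 2*(2*11 + 1)**2)*(-59))*(-26) = ((12 + 2*(22 + 1)**2)*(-59))*(-26) = ((12 + 2*23**2)*(-59))*(-26) = ((12 + 2*529)*(-59))*(-26) = ((12 + 1058)*(-59))*(-26) = (1070*(-59))*(-26) = -63130*(-26) = 1641380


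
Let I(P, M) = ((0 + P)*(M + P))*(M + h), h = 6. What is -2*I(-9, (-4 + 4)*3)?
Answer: -972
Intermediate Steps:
I(P, M) = P*(6 + M)*(M + P) (I(P, M) = ((0 + P)*(M + P))*(M + 6) = (P*(M + P))*(6 + M) = P*(6 + M)*(M + P))
-2*I(-9, (-4 + 4)*3) = -(-18)*(((-4 + 4)*3)² + 6*((-4 + 4)*3) + 6*(-9) + ((-4 + 4)*3)*(-9)) = -(-18)*((0*3)² + 6*(0*3) - 54 + (0*3)*(-9)) = -(-18)*(0² + 6*0 - 54 + 0*(-9)) = -(-18)*(0 + 0 - 54 + 0) = -(-18)*(-54) = -2*486 = -972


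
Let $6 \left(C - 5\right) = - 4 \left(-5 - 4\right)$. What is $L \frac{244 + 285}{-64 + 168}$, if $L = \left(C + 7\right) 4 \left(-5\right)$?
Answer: $- \frac{23805}{13} \approx -1831.2$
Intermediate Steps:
$C = 11$ ($C = 5 + \frac{\left(-4\right) \left(-5 - 4\right)}{6} = 5 + \frac{\left(-4\right) \left(-9\right)}{6} = 5 + \frac{1}{6} \cdot 36 = 5 + 6 = 11$)
$L = -360$ ($L = \left(11 + 7\right) 4 \left(-5\right) = 18 \left(-20\right) = -360$)
$L \frac{244 + 285}{-64 + 168} = - 360 \frac{244 + 285}{-64 + 168} = - 360 \cdot \frac{529}{104} = - 360 \cdot 529 \cdot \frac{1}{104} = \left(-360\right) \frac{529}{104} = - \frac{23805}{13}$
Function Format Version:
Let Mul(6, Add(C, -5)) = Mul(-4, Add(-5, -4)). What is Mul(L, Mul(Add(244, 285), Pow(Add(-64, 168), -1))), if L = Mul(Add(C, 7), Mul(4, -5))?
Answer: Rational(-23805, 13) ≈ -1831.2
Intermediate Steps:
C = 11 (C = Add(5, Mul(Rational(1, 6), Mul(-4, Add(-5, -4)))) = Add(5, Mul(Rational(1, 6), Mul(-4, -9))) = Add(5, Mul(Rational(1, 6), 36)) = Add(5, 6) = 11)
L = -360 (L = Mul(Add(11, 7), Mul(4, -5)) = Mul(18, -20) = -360)
Mul(L, Mul(Add(244, 285), Pow(Add(-64, 168), -1))) = Mul(-360, Mul(Add(244, 285), Pow(Add(-64, 168), -1))) = Mul(-360, Mul(529, Pow(104, -1))) = Mul(-360, Mul(529, Rational(1, 104))) = Mul(-360, Rational(529, 104)) = Rational(-23805, 13)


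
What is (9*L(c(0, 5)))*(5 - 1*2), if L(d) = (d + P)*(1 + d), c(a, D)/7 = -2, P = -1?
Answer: 5265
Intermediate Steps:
c(a, D) = -14 (c(a, D) = 7*(-2) = -14)
L(d) = (1 + d)*(-1 + d) (L(d) = (d - 1)*(1 + d) = (-1 + d)*(1 + d) = (1 + d)*(-1 + d))
(9*L(c(0, 5)))*(5 - 1*2) = (9*(-1 + (-14)²))*(5 - 1*2) = (9*(-1 + 196))*(5 - 2) = (9*195)*3 = 1755*3 = 5265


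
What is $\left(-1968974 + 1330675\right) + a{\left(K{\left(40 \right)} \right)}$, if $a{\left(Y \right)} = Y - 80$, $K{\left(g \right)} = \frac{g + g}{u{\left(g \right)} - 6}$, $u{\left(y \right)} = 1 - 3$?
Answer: $-638389$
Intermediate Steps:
$u{\left(y \right)} = -2$
$K{\left(g \right)} = - \frac{g}{4}$ ($K{\left(g \right)} = \frac{g + g}{-2 - 6} = \frac{2 g}{-8} = 2 g \left(- \frac{1}{8}\right) = - \frac{g}{4}$)
$a{\left(Y \right)} = -80 + Y$
$\left(-1968974 + 1330675\right) + a{\left(K{\left(40 \right)} \right)} = \left(-1968974 + 1330675\right) - 90 = -638299 - 90 = -638389$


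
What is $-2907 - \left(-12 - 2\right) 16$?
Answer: $-2683$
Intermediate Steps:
$-2907 - \left(-12 - 2\right) 16 = -2907 - \left(-14\right) 16 = -2907 - -224 = -2907 + 224 = -2683$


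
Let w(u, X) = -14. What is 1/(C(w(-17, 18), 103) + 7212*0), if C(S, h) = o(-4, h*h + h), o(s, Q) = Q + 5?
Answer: 1/10717 ≈ 9.3310e-5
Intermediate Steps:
o(s, Q) = 5 + Q
C(S, h) = 5 + h + h**2 (C(S, h) = 5 + (h*h + h) = 5 + (h**2 + h) = 5 + (h + h**2) = 5 + h + h**2)
1/(C(w(-17, 18), 103) + 7212*0) = 1/((5 + 103*(1 + 103)) + 7212*0) = 1/((5 + 103*104) + 0) = 1/((5 + 10712) + 0) = 1/(10717 + 0) = 1/10717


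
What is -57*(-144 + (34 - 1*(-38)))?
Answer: 4104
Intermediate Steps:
-57*(-144 + (34 - 1*(-38))) = -57*(-144 + (34 + 38)) = -57*(-144 + 72) = -57*(-72) = 4104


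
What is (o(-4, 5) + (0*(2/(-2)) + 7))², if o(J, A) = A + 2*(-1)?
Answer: 100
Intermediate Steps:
o(J, A) = -2 + A (o(J, A) = A - 2 = -2 + A)
(o(-4, 5) + (0*(2/(-2)) + 7))² = ((-2 + 5) + (0*(2/(-2)) + 7))² = (3 + (0*(2*(-½)) + 7))² = (3 + (0*(-1) + 7))² = (3 + (0 + 7))² = (3 + 7)² = 10² = 100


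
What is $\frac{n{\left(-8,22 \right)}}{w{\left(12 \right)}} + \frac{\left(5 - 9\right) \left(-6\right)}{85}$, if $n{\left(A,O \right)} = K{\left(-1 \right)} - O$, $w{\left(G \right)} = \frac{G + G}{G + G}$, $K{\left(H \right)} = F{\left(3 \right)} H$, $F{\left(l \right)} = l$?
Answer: $- \frac{2101}{85} \approx -24.718$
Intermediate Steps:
$K{\left(H \right)} = 3 H$
$w{\left(G \right)} = 1$ ($w{\left(G \right)} = \frac{2 G}{2 G} = 2 G \frac{1}{2 G} = 1$)
$n{\left(A,O \right)} = -3 - O$ ($n{\left(A,O \right)} = 3 \left(-1\right) - O = -3 - O$)
$\frac{n{\left(-8,22 \right)}}{w{\left(12 \right)}} + \frac{\left(5 - 9\right) \left(-6\right)}{85} = \frac{-3 - 22}{1} + \frac{\left(5 - 9\right) \left(-6\right)}{85} = \left(-3 - 22\right) 1 + \left(-4\right) \left(-6\right) \frac{1}{85} = \left(-25\right) 1 + 24 \cdot \frac{1}{85} = -25 + \frac{24}{85} = - \frac{2101}{85}$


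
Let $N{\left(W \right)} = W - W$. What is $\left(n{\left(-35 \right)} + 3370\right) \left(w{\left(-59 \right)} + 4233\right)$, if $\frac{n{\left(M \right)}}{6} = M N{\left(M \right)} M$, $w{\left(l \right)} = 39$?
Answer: $14396640$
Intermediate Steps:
$N{\left(W \right)} = 0$
$n{\left(M \right)} = 0$ ($n{\left(M \right)} = 6 M 0 M = 6 \cdot 0 M = 6 \cdot 0 = 0$)
$\left(n{\left(-35 \right)} + 3370\right) \left(w{\left(-59 \right)} + 4233\right) = \left(0 + 3370\right) \left(39 + 4233\right) = 3370 \cdot 4272 = 14396640$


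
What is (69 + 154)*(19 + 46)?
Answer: 14495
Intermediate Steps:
(69 + 154)*(19 + 46) = 223*65 = 14495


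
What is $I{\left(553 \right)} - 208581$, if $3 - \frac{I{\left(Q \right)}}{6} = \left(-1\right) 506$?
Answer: $-205527$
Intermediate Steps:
$I{\left(Q \right)} = 3054$ ($I{\left(Q \right)} = 18 - 6 \left(\left(-1\right) 506\right) = 18 - -3036 = 18 + 3036 = 3054$)
$I{\left(553 \right)} - 208581 = 3054 - 208581 = -205527$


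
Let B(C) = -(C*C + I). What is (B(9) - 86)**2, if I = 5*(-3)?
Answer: 23104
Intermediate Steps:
I = -15
B(C) = 15 - C**2 (B(C) = -(C*C - 15) = -(C**2 - 15) = -(-15 + C**2) = 15 - C**2)
(B(9) - 86)**2 = ((15 - 1*9**2) - 86)**2 = ((15 - 1*81) - 86)**2 = ((15 - 81) - 86)**2 = (-66 - 86)**2 = (-152)**2 = 23104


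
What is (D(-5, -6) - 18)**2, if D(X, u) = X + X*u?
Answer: 49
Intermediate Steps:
(D(-5, -6) - 18)**2 = (-5*(1 - 6) - 18)**2 = (-5*(-5) - 18)**2 = (25 - 18)**2 = 7**2 = 49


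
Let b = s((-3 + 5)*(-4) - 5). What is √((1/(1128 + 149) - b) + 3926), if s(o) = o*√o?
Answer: √(6402243331 + 21199477*I*√13)/1277 ≈ 62.659 + 0.37403*I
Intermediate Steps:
s(o) = o^(3/2)
b = -13*I*√13 (b = ((-3 + 5)*(-4) - 5)^(3/2) = (2*(-4) - 5)^(3/2) = (-8 - 5)^(3/2) = (-13)^(3/2) = -13*I*√13 ≈ -46.872*I)
√((1/(1128 + 149) - b) + 3926) = √((1/(1128 + 149) - (-13)*I*√13) + 3926) = √((1/1277 + 13*I*√13) + 3926) = √(5013503/1277 + 13*I*√13)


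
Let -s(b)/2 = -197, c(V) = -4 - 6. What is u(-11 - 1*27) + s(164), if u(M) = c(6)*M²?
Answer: -14046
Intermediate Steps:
c(V) = -10
s(b) = 394 (s(b) = -2*(-197) = 394)
u(M) = -10*M²
u(-11 - 1*27) + s(164) = -10*(-11 - 1*27)² + 394 = -10*(-11 - 27)² + 394 = -10*(-38)² + 394 = -10*1444 + 394 = -14440 + 394 = -14046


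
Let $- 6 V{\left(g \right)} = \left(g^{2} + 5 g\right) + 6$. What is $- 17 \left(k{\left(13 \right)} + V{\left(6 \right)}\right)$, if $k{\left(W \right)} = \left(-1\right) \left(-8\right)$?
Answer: $68$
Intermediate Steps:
$k{\left(W \right)} = 8$
$V{\left(g \right)} = -1 - \frac{5 g}{6} - \frac{g^{2}}{6}$ ($V{\left(g \right)} = - \frac{\left(g^{2} + 5 g\right) + 6}{6} = - \frac{6 + g^{2} + 5 g}{6} = -1 - \frac{5 g}{6} - \frac{g^{2}}{6}$)
$- 17 \left(k{\left(13 \right)} + V{\left(6 \right)}\right) = - 17 \left(8 - \left(6 + 6\right)\right) = - 17 \left(8 - 12\right) = \left(-17\right) \left(-4\right) = 68$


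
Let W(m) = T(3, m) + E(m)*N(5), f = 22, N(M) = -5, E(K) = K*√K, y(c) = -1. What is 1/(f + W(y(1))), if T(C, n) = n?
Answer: 21/466 - 5*I/466 ≈ 0.045064 - 0.01073*I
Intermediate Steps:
E(K) = K^(3/2)
W(m) = m - 5*m^(3/2) (W(m) = m + m^(3/2)*(-5) = m - 5*m^(3/2))
1/(f + W(y(1))) = 1/(22 + (-1 - (-5)*I)) = 1/(22 + (-1 + 5*I)) = 1/(21 + 5*I) = (21 - 5*I)/466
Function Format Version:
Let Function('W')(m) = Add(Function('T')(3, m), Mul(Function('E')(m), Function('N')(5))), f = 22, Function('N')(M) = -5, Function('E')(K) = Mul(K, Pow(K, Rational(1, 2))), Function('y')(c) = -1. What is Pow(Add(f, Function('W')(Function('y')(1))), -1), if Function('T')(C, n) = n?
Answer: Add(Rational(21, 466), Mul(Rational(-5, 466), I)) ≈ Add(0.045064, Mul(-0.010730, I))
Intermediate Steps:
Function('E')(K) = Pow(K, Rational(3, 2))
Function('W')(m) = Add(m, Mul(-5, Pow(m, Rational(3, 2)))) (Function('W')(m) = Add(m, Mul(Pow(m, Rational(3, 2)), -5)) = Add(m, Mul(-5, Pow(m, Rational(3, 2)))))
Pow(Add(f, Function('W')(Function('y')(1))), -1) = Pow(Add(22, Add(-1, Mul(-5, Pow(-1, Rational(3, 2))))), -1) = Pow(Add(22, Add(-1, Mul(-5, Mul(-1, I)))), -1) = Pow(Add(22, Add(-1, Mul(5, I))), -1) = Pow(Add(21, Mul(5, I)), -1) = Mul(Rational(1, 466), Add(21, Mul(-5, I)))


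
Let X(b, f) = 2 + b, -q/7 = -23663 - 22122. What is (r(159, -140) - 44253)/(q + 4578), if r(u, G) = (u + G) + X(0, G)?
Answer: -44232/325073 ≈ -0.13607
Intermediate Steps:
q = 320495 (q = -7*(-23663 - 22122) = -7*(-45785) = 320495)
r(u, G) = 2 + G + u (r(u, G) = (u + G) + (2 + 0) = (G + u) + 2 = 2 + G + u)
(r(159, -140) - 44253)/(q + 4578) = ((2 - 140 + 159) - 44253)/(320495 + 4578) = (21 - 44253)/325073 = -44232*1/325073 = -44232/325073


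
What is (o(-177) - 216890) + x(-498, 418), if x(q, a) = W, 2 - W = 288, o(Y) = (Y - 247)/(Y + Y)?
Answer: -38439940/177 ≈ -2.1717e+5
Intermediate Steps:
o(Y) = (-247 + Y)/(2*Y) (o(Y) = (-247 + Y)/((2*Y)) = (-247 + Y)*(1/(2*Y)) = (-247 + Y)/(2*Y))
W = -286 (W = 2 - 1*288 = 2 - 288 = -286)
x(q, a) = -286
(o(-177) - 216890) + x(-498, 418) = ((1/2)*(-247 - 177)/(-177) - 216890) - 286 = ((1/2)*(-1/177)*(-424) - 216890) - 286 = (212/177 - 216890) - 286 = -38389318/177 - 286 = -38439940/177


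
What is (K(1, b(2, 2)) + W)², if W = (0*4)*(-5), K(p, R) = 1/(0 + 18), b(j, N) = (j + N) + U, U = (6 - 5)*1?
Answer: 1/324 ≈ 0.0030864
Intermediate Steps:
U = 1 (U = 1*1 = 1)
b(j, N) = 1 + N + j (b(j, N) = (j + N) + 1 = (N + j) + 1 = 1 + N + j)
K(p, R) = 1/18
W = 0 (W = 0*(-5) = 0)
(K(1, b(2, 2)) + W)² = (1/18 + 0)² = (1/18)² = 1/324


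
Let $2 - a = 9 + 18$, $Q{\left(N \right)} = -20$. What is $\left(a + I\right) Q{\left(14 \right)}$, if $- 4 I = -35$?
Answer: $325$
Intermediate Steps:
$I = \frac{35}{4}$ ($I = \left(- \frac{1}{4}\right) \left(-35\right) = \frac{35}{4} \approx 8.75$)
$a = -25$ ($a = 2 - \left(9 + 18\right) = 2 - 27 = -25$)
$\left(a + I\right) Q{\left(14 \right)} = \left(-25 + \frac{35}{4}\right) \left(-20\right) = \left(- \frac{65}{4}\right) \left(-20\right) = 325$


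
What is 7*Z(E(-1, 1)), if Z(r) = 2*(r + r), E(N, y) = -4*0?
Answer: 0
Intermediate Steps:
E(N, y) = 0
Z(r) = 4*r (Z(r) = 2*(2*r) = 4*r)
7*Z(E(-1, 1)) = 7*(4*0) = 7*0 = 0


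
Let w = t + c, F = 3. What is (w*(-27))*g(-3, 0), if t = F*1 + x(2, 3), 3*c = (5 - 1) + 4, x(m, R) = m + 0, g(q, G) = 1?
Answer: -207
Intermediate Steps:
x(m, R) = m
c = 8/3 (c = ((5 - 1) + 4)/3 = (4 + 4)/3 = (⅓)*8 = 8/3 ≈ 2.6667)
t = 5 (t = 3*1 + 2 = 3 + 2 = 5)
w = 23/3 (w = 5 + 8/3 = 23/3 ≈ 7.6667)
(w*(-27))*g(-3, 0) = ((23/3)*(-27))*1 = -207*1 = -207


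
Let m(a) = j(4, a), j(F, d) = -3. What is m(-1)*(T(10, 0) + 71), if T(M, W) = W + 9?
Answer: -240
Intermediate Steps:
T(M, W) = 9 + W
m(a) = -3
m(-1)*(T(10, 0) + 71) = -3*((9 + 0) + 71) = -3*(9 + 71) = -3*80 = -240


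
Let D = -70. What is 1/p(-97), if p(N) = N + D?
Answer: -1/167 ≈ -0.0059880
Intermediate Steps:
p(N) = -70 + N (p(N) = N - 70 = -70 + N)
1/p(-97) = 1/(-70 - 97) = 1/(-167) = -1/167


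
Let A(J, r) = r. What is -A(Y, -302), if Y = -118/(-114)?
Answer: 302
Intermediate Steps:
Y = 59/57 (Y = -118*(-1/114) = 59/57 ≈ 1.0351)
-A(Y, -302) = -1*(-302) = 302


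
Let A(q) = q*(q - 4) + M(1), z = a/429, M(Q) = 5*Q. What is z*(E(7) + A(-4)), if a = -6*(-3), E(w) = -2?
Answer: 210/143 ≈ 1.4685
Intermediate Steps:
a = 18
z = 6/143 (z = 18/429 = 18*(1/429) = 6/143 ≈ 0.041958)
A(q) = 5 + q*(-4 + q) (A(q) = q*(q - 4) + 5*1 = q*(-4 + q) + 5 = 5 + q*(-4 + q))
z*(E(7) + A(-4)) = 6*(-2 + (5 + (-4)² - 4*(-4)))/143 = 6*(-2 + (5 + 16 + 16))/143 = 6*(-2 + 37)/143 = (6/143)*35 = 210/143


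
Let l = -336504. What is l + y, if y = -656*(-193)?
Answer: -209896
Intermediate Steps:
y = 126608
l + y = -336504 + 126608 = -209896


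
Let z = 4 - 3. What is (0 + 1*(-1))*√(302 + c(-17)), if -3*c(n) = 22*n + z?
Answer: -√3837/3 ≈ -20.648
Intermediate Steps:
z = 1
c(n) = -⅓ - 22*n/3 (c(n) = -(22*n + 1)/3 = -(1 + 22*n)/3 = -⅓ - 22*n/3)
(0 + 1*(-1))*√(302 + c(-17)) = (0 + 1*(-1))*√(302 + (-⅓ - 22/3*(-17))) = (0 - 1)*√(302 + (-⅓ + 374/3)) = -√(302 + 373/3) = -√(1279/3) = -√3837/3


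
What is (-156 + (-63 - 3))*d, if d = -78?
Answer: 17316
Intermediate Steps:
(-156 + (-63 - 3))*d = (-156 + (-63 - 3))*(-78) = (-156 - 66)*(-78) = -222*(-78) = 17316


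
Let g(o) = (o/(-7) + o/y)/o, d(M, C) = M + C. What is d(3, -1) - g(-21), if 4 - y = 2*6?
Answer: 127/56 ≈ 2.2679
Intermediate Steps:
y = -8 (y = 4 - 2*6 = 4 - 1*12 = 4 - 12 = -8)
d(M, C) = C + M
g(o) = -15/56 (g(o) = (o/(-7) + o/(-8))/o = (o*(-⅐) + o*(-⅛))/o = (-o/7 - o/8)/o = (-15*o/56)/o = -15/56)
d(3, -1) - g(-21) = (-1 + 3) - 1*(-15/56) = 2 + 15/56 = 127/56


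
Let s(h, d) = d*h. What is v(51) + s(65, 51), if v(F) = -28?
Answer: 3287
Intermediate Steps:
v(51) + s(65, 51) = -28 + 51*65 = -28 + 3315 = 3287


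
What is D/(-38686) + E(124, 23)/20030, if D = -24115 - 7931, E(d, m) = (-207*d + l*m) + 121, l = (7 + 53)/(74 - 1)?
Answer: -12617996623/28283141170 ≈ -0.44613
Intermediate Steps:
l = 60/73 ≈ 0.82192
E(d, m) = 121 - 207*d + 60*m/73 (E(d, m) = (-207*d + 60*m/73) + 121 = 121 - 207*d + 60*m/73)
D = -32046
D/(-38686) + E(124, 23)/20030 = -32046/(-38686) + (121 - 207*124 + (60/73)*23)/20030 = -32046*(-1/38686) + (121 - 25668 + 1380/73)*(1/20030) = 16023/19343 - 1863551/73*1/20030 = 16023/19343 - 1863551/1462190 = -12617996623/28283141170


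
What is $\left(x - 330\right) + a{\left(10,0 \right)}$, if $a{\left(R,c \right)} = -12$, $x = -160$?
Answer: $-502$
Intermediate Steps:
$\left(x - 330\right) + a{\left(10,0 \right)} = \left(-160 - 330\right) - 12 = -490 - 12 = -502$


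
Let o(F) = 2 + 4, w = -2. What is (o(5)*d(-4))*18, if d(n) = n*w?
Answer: 864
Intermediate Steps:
d(n) = -2*n (d(n) = n*(-2) = -2*n)
o(F) = 6
(o(5)*d(-4))*18 = (6*(-2*(-4)))*18 = (6*8)*18 = 48*18 = 864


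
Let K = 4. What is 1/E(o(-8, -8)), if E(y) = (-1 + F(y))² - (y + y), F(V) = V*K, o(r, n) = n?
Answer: 1/1105 ≈ 0.00090498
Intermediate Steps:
F(V) = 4*V (F(V) = V*4 = 4*V)
E(y) = (-1 + 4*y)² - 2*y (E(y) = (-1 + 4*y)² - (y + y) = (-1 + 4*y)² - 2*y)
1/E(o(-8, -8)) = 1/((-1 + 4*(-8))² - 2*(-8)) = 1/((-1 - 32)² + 16) = 1/((-33)² + 16) = 1/(1089 + 16) = 1/1105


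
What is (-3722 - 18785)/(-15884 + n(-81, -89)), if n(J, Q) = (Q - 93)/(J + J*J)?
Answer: 72922680/51464251 ≈ 1.4170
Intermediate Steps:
n(J, Q) = (-93 + Q)/(J + J²)
(-3722 - 18785)/(-15884 + n(-81, -89)) = (-3722 - 18785)/(-15884 + (-93 - 89)/((-81)*(1 - 81))) = -22507/(-15884 - 1/81*(-182)/(-80)) = -22507/(-15884 - 1/81*(-1/80)*(-182)) = -22507/(-15884 - 91/3240) = -22507/(-51464251/3240) = -22507*(-3240/51464251) = 72922680/51464251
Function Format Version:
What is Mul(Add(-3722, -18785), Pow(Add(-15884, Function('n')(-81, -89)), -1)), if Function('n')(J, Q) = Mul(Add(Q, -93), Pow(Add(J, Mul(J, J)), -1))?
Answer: Rational(72922680, 51464251) ≈ 1.4170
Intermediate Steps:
Function('n')(J, Q) = Mul(Pow(Add(J, Pow(J, 2)), -1), Add(-93, Q)) (Function('n')(J, Q) = Mul(Add(-93, Q), Pow(Add(J, Pow(J, 2)), -1)) = Mul(Pow(Add(J, Pow(J, 2)), -1), Add(-93, Q)))
Mul(Add(-3722, -18785), Pow(Add(-15884, Function('n')(-81, -89)), -1)) = Mul(Add(-3722, -18785), Pow(Add(-15884, Mul(Pow(-81, -1), Pow(Add(1, -81), -1), Add(-93, -89))), -1)) = Mul(-22507, Pow(Add(-15884, Mul(Rational(-1, 81), Pow(-80, -1), -182)), -1)) = Mul(-22507, Pow(Add(-15884, Mul(Rational(-1, 81), Rational(-1, 80), -182)), -1)) = Mul(-22507, Pow(Add(-15884, Rational(-91, 3240)), -1)) = Mul(-22507, Pow(Rational(-51464251, 3240), -1)) = Mul(-22507, Rational(-3240, 51464251)) = Rational(72922680, 51464251)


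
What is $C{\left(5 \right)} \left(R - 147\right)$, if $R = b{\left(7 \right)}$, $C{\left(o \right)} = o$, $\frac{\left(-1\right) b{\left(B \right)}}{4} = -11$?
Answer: $-515$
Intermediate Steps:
$b{\left(B \right)} = 44$ ($b{\left(B \right)} = \left(-4\right) \left(-11\right) = 44$)
$R = 44$
$C{\left(5 \right)} \left(R - 147\right) = 5 \left(44 - 147\right) = 5 \left(-103\right) = -515$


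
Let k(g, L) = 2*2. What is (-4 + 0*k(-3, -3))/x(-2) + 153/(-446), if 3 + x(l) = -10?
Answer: -205/5798 ≈ -0.035357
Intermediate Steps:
x(l) = -13 (x(l) = -3 - 10 = -13)
k(g, L) = 4
(-4 + 0*k(-3, -3))/x(-2) + 153/(-446) = (-4 + 0*4)/(-13) + 153/(-446) = (-4 + 0)*(-1/13) + 153*(-1/446) = -4*(-1/13) - 153/446 = 4/13 - 153/446 = -205/5798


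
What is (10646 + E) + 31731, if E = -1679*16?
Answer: 15513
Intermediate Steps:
E = -26864
(10646 + E) + 31731 = (10646 - 26864) + 31731 = -16218 + 31731 = 15513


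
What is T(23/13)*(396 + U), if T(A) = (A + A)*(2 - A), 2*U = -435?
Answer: 24633/169 ≈ 145.76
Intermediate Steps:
U = -435/2 (U = (½)*(-435) = -435/2 ≈ -217.50)
T(A) = 2*A*(2 - A) (T(A) = (2*A)*(2 - A) = 2*A*(2 - A))
T(23/13)*(396 + U) = (2*(23/13)*(2 - 23/13))*(396 - 435/2) = (2*(23*(1/13))*(2 - 23/13))*(357/2) = (2*(23/13)*(2 - 1*23/13))*(357/2) = (2*(23/13)*(2 - 23/13))*(357/2) = (2*(23/13)*(3/13))*(357/2) = (138/169)*(357/2) = 24633/169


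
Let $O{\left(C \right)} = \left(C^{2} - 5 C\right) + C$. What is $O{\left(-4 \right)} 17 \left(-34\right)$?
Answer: $-18496$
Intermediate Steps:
$O{\left(C \right)} = C^{2} - 4 C$
$O{\left(-4 \right)} 17 \left(-34\right) = - 4 \left(-4 - 4\right) 17 \left(-34\right) = \left(-4\right) \left(-8\right) 17 \left(-34\right) = 32 \cdot 17 \left(-34\right) = 544 \left(-34\right) = -18496$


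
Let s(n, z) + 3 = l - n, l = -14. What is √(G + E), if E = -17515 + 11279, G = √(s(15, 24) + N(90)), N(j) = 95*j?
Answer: √(-6236 + √8518) ≈ 78.382*I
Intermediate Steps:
s(n, z) = -17 - n (s(n, z) = -3 + (-14 - n) = -17 - n)
G = √8518 (G = √((-17 - 1*15) + 95*90) = √((-17 - 15) + 8550) = √(-32 + 8550) = √8518 ≈ 92.293)
E = -6236
√(G + E) = √(√8518 - 6236) = √(-6236 + √8518)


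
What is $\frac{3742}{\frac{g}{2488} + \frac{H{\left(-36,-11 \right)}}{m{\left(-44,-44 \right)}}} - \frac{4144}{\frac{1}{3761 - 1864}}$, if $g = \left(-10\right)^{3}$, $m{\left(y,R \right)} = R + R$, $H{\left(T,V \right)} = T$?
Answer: $- \frac{359594468}{49} \approx -7.3387 \cdot 10^{6}$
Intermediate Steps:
$m{\left(y,R \right)} = 2 R$
$g = -1000$
$\frac{3742}{\frac{g}{2488} + \frac{H{\left(-36,-11 \right)}}{m{\left(-44,-44 \right)}}} - \frac{4144}{\frac{1}{3761 - 1864}} = \frac{3742}{- \frac{1000}{2488} - \frac{36}{2 \left(-44\right)}} - \frac{4144}{\frac{1}{3761 - 1864}} = \frac{3742}{\left(-1000\right) \frac{1}{2488} - \frac{36}{-88}} - \frac{4144}{\frac{1}{1897}} = \frac{3742}{- \frac{125}{311} - - \frac{9}{22}} - 4144 \frac{1}{\frac{1}{1897}} = \frac{3742}{- \frac{125}{311} + \frac{9}{22}} - 7861168 = \frac{3742}{\frac{49}{6842}} - 7861168 = 3742 \cdot \frac{6842}{49} - 7861168 = \frac{25602764}{49} - 7861168 = - \frac{359594468}{49}$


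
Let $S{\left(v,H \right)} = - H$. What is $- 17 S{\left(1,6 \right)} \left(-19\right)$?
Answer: $-1938$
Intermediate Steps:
$- 17 S{\left(1,6 \right)} \left(-19\right) = - 17 \left(\left(-1\right) 6\right) \left(-19\right) = \left(-17\right) \left(-6\right) \left(-19\right) = 102 \left(-19\right) = -1938$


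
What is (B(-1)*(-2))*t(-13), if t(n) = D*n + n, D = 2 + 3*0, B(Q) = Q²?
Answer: 78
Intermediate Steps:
D = 2 (D = 2 + 0 = 2)
t(n) = 3*n (t(n) = 2*n + n = 3*n)
(B(-1)*(-2))*t(-13) = ((-1)²*(-2))*(3*(-13)) = (1*(-2))*(-39) = -2*(-39) = 78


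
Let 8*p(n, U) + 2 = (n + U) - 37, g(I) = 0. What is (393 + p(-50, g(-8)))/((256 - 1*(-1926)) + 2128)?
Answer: 611/6896 ≈ 0.088602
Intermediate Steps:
p(n, U) = -39/8 + U/8 + n/8 (p(n, U) = -1/4 + ((n + U) - 37)/8 = -1/4 + ((U + n) - 37)/8 = -1/4 + (-37 + U + n)/8 = -1/4 + (-37/8 + U/8 + n/8) = -39/8 + U/8 + n/8)
(393 + p(-50, g(-8)))/((256 - 1*(-1926)) + 2128) = (393 + (-39/8 + (1/8)*0 + (1/8)*(-50)))/((256 - 1*(-1926)) + 2128) = (393 + (-39/8 + 0 - 25/4))/((256 + 1926) + 2128) = (393 - 89/8)/(2182 + 2128) = (3055/8)/4310 = (3055/8)*(1/4310) = 611/6896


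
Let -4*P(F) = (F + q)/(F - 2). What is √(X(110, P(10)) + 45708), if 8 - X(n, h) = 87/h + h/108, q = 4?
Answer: √11663109381/504 ≈ 214.28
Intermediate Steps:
P(F) = -(4 + F)/(4*(-2 + F)) (P(F) = -(F + 4)/(4*(F - 2)) = -(4 + F)/(4*(-2 + F)))
X(n, h) = 8 - 87/h - h/108 (X(n, h) = 8 - (87/h + h/108) = 8 + (-87/h - h/108) = 8 - 87/h - h/108)
√(X(110, P(10)) + 45708) = √((8 - 87*4*(-2 + 10)/(-4 - 1*10) - (-4 - 1*10)/(432*(-2 + 10))) + 45708) = √((8 - 87*32/(-4 - 10) - (-4 - 10)/(432*8)) + 45708) = √((8 - 87/((¼)*(⅛)*(-14)) - (-14)/(432*8)) + 45708) = √((8 - 87/(-7/16) - 1/108*(-7/16)) + 45708) = √((8 - 87*(-16/7) + 7/1728) + 45708) = √((8 + 1392/7 + 7/1728) + 45708) = √(2502193/12096 + 45708) = √(555386161/12096) = √11663109381/504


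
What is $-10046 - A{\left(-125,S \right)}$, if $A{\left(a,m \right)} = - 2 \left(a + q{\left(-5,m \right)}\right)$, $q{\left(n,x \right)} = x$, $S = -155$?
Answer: $-10606$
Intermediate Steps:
$A{\left(a,m \right)} = - 2 a - 2 m$ ($A{\left(a,m \right)} = - 2 \left(a + m\right) = - 2 a - 2 m$)
$-10046 - A{\left(-125,S \right)} = -10046 - \left(\left(-2\right) \left(-125\right) - -310\right) = -10046 - \left(250 + 310\right) = -10046 - 560 = -10606$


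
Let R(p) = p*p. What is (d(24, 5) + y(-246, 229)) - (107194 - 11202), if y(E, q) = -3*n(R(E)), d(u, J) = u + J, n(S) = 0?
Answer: -95963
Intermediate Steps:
R(p) = p²
d(u, J) = J + u
y(E, q) = 0 (y(E, q) = -3*0 = 0)
(d(24, 5) + y(-246, 229)) - (107194 - 11202) = ((5 + 24) + 0) - (107194 - 11202) = (29 + 0) - 1*95992 = 29 - 95992 = -95963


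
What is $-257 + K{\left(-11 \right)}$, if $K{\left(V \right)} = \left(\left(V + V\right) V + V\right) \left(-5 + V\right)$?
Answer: $-3953$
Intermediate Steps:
$K{\left(V \right)} = \left(-5 + V\right) \left(V + 2 V^{2}\right)$ ($K{\left(V \right)} = \left(2 V V + V\right) \left(-5 + V\right) = \left(2 V^{2} + V\right) \left(-5 + V\right) = \left(V + 2 V^{2}\right) \left(-5 + V\right) = \left(-5 + V\right) \left(V + 2 V^{2}\right)$)
$-257 + K{\left(-11 \right)} = -257 - 11 \left(-5 - -99 + 2 \left(-11\right)^{2}\right) = -257 - 11 \left(-5 + 99 + 2 \cdot 121\right) = -257 - 11 \left(-5 + 99 + 242\right) = -257 - 3696 = -3953$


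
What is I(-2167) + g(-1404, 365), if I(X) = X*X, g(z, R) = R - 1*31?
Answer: 4696223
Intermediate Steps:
g(z, R) = -31 + R (g(z, R) = R - 31 = -31 + R)
I(X) = X²
I(-2167) + g(-1404, 365) = (-2167)² + (-31 + 365) = 4695889 + 334 = 4696223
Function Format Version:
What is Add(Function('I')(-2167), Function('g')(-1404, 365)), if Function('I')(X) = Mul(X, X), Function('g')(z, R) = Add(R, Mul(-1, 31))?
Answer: 4696223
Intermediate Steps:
Function('g')(z, R) = Add(-31, R) (Function('g')(z, R) = Add(R, -31) = Add(-31, R))
Function('I')(X) = Pow(X, 2)
Add(Function('I')(-2167), Function('g')(-1404, 365)) = Add(Pow(-2167, 2), Add(-31, 365)) = Add(4695889, 334) = 4696223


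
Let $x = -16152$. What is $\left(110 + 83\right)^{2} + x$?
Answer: $21097$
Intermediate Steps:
$\left(110 + 83\right)^{2} + x = \left(110 + 83\right)^{2} - 16152 = 193^{2} - 16152 = 37249 - 16152 = 21097$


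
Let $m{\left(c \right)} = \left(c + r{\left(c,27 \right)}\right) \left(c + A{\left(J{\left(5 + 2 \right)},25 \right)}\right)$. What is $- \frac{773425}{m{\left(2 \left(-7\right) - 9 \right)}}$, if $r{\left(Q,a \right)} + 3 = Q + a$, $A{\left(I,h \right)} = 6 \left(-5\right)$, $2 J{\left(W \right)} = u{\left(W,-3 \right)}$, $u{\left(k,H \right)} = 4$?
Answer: $- \frac{773425}{1166} \approx -663.31$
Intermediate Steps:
$J{\left(W \right)} = 2$ ($J{\left(W \right)} = \frac{1}{2} \cdot 4 = 2$)
$A{\left(I,h \right)} = -30$
$r{\left(Q,a \right)} = -3 + Q + a$ ($r{\left(Q,a \right)} = -3 + \left(Q + a\right) = -3 + Q + a$)
$m{\left(c \right)} = \left(-30 + c\right) \left(24 + 2 c\right)$ ($m{\left(c \right)} = \left(c + \left(-3 + c + 27\right)\right) \left(c - 30\right) = \left(c + \left(24 + c\right)\right) \left(-30 + c\right) = \left(24 + 2 c\right) \left(-30 + c\right) = \left(-30 + c\right) \left(24 + 2 c\right)$)
$- \frac{773425}{m{\left(2 \left(-7\right) - 9 \right)}} = - \frac{773425}{-720 - 36 \left(2 \left(-7\right) - 9\right) + 2 \left(2 \left(-7\right) - 9\right)^{2}} = - \frac{773425}{-720 - 36 \left(-14 - 9\right) + 2 \left(-14 - 9\right)^{2}} = - \frac{773425}{-720 - -828 + 2 \left(-23\right)^{2}} = - \frac{773425}{-720 + 828 + 2 \cdot 529} = - \frac{773425}{-720 + 828 + 1058} = - \frac{773425}{1166}$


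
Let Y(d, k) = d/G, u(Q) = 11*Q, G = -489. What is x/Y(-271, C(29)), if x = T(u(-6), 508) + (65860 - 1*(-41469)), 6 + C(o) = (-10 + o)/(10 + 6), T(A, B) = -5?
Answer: 52481436/271 ≈ 1.9366e+5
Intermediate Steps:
C(o) = -53/8 + o/16 (C(o) = -6 + (-10 + o)/(10 + 6) = -6 + (-10 + o)/16 = -6 + (-10 + o)*(1/16) = -6 + (-5/8 + o/16) = -53/8 + o/16)
Y(d, k) = -d/489 (Y(d, k) = d/(-489) = d*(-1/489) = -d/489)
x = 107324 (x = -5 + (65860 - 1*(-41469)) = -5 + (65860 + 41469) = -5 + 107329 = 107324)
x/Y(-271, C(29)) = 107324/((-1/489*(-271))) = 107324/(271/489) = 107324*(489/271) = 52481436/271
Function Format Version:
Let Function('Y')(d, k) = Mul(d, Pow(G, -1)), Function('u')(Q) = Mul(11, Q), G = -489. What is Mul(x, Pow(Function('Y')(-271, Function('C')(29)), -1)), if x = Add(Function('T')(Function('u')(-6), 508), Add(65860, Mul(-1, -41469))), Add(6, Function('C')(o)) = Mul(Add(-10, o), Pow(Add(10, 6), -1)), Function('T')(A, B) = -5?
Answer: Rational(52481436, 271) ≈ 1.9366e+5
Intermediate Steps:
Function('C')(o) = Add(Rational(-53, 8), Mul(Rational(1, 16), o)) (Function('C')(o) = Add(-6, Mul(Add(-10, o), Pow(Add(10, 6), -1))) = Add(-6, Mul(Add(-10, o), Pow(16, -1))) = Add(-6, Mul(Add(-10, o), Rational(1, 16))) = Add(-6, Add(Rational(-5, 8), Mul(Rational(1, 16), o))) = Add(Rational(-53, 8), Mul(Rational(1, 16), o)))
Function('Y')(d, k) = Mul(Rational(-1, 489), d) (Function('Y')(d, k) = Mul(d, Pow(-489, -1)) = Mul(d, Rational(-1, 489)) = Mul(Rational(-1, 489), d))
x = 107324 (x = Add(-5, Add(65860, Mul(-1, -41469))) = Add(-5, Add(65860, 41469)) = Add(-5, 107329) = 107324)
Mul(x, Pow(Function('Y')(-271, Function('C')(29)), -1)) = Mul(107324, Pow(Mul(Rational(-1, 489), -271), -1)) = Mul(107324, Pow(Rational(271, 489), -1)) = Mul(107324, Rational(489, 271)) = Rational(52481436, 271)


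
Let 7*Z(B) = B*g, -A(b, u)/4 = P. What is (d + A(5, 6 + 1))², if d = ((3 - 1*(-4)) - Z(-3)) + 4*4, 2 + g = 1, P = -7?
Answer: 125316/49 ≈ 2557.5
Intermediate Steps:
g = -1 (g = -2 + 1 = -1)
A(b, u) = 28 (A(b, u) = -4*(-7) = 28)
Z(B) = -B/7 (Z(B) = (B*(-1))/7 = (-B)/7 = -B/7)
d = 158/7 (d = ((3 - 1*(-4)) - (-1)*(-3)/7) + 4*4 = ((3 + 4) - 1*3/7) + 16 = (7 - 3/7) + 16 = 46/7 + 16 = 158/7 ≈ 22.571)
(d + A(5, 6 + 1))² = (158/7 + 28)² = (354/7)² = 125316/49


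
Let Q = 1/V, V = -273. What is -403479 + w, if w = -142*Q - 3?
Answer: -110150444/273 ≈ -4.0348e+5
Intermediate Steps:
Q = -1/273 (Q = 1/(-273) = -1/273 ≈ -0.0036630)
w = -677/273 (w = -142*(-1/273) - 3 = 142/273 - 3 = -677/273 ≈ -2.4799)
-403479 + w = -403479 - 677/273 = -110150444/273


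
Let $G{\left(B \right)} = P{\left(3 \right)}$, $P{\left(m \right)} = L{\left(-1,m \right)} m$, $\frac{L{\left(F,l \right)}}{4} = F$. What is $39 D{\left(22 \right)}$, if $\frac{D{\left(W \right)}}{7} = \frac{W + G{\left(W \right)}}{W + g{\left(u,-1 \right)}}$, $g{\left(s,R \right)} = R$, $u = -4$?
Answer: $130$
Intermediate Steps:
$L{\left(F,l \right)} = 4 F$
$P{\left(m \right)} = - 4 m$ ($P{\left(m \right)} = 4 \left(-1\right) m = - 4 m$)
$G{\left(B \right)} = -12$ ($G{\left(B \right)} = \left(-4\right) 3 = -12$)
$D{\left(W \right)} = \frac{7 \left(-12 + W\right)}{-1 + W}$ ($D{\left(W \right)} = 7 \frac{W - 12}{W - 1} = 7 \frac{-12 + W}{-1 + W} = \frac{7 \left(-12 + W\right)}{-1 + W}$)
$39 D{\left(22 \right)} = 39 \frac{7 \left(-12 + 22\right)}{-1 + 22} = 39 \cdot 7 \cdot \frac{1}{21} \cdot 10 = 39 \cdot \frac{10}{3} = 130$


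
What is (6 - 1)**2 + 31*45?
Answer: 1420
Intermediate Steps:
(6 - 1)**2 + 31*45 = 5**2 + 1395 = 25 + 1395 = 1420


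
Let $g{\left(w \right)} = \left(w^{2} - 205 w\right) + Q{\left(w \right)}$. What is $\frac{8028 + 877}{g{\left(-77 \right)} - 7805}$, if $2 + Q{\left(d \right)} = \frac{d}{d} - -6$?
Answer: $\frac{8905}{13914} \approx 0.64$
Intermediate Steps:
$Q{\left(d \right)} = 5$ ($Q{\left(d \right)} = -2 + \left(\frac{d}{d} - -6\right) = -2 + \left(1 + 6\right) = -2 + 7 = 5$)
$g{\left(w \right)} = 5 + w^{2} - 205 w$ ($g{\left(w \right)} = \left(w^{2} - 205 w\right) + 5 = 5 + w^{2} - 205 w$)
$\frac{8028 + 877}{g{\left(-77 \right)} - 7805} = \frac{8028 + 877}{\left(5 + \left(-77\right)^{2} - -15785\right) - 7805} = \frac{8905}{\left(5 + 5929 + 15785\right) - 7805} = \frac{8905}{21719 - 7805} = \frac{8905}{13914}$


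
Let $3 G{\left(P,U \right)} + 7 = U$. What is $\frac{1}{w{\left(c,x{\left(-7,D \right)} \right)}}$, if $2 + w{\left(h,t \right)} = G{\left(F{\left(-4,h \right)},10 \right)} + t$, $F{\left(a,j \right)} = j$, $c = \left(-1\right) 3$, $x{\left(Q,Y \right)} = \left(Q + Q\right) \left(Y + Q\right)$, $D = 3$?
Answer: $\frac{1}{55} \approx 0.018182$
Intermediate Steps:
$x{\left(Q,Y \right)} = 2 Q \left(Q + Y\right)$
$c = -3$
$G{\left(P,U \right)} = - \frac{7}{3} + \frac{U}{3}$
$w{\left(h,t \right)} = -1 + t$ ($w{\left(h,t \right)} = -2 + \left(\left(- \frac{7}{3} + \frac{1}{3} \cdot 10\right) + t\right) = -2 + \left(\left(- \frac{7}{3} + \frac{10}{3}\right) + t\right) = -2 + \left(1 + t\right) = -1 + t$)
$\frac{1}{w{\left(c,x{\left(-7,D \right)} \right)}} = \frac{1}{-1 + 2 \left(-7\right) \left(-7 + 3\right)} = \frac{1}{-1 + 2 \left(-7\right) \left(-4\right)} = \frac{1}{-1 + 56} = \frac{1}{55}$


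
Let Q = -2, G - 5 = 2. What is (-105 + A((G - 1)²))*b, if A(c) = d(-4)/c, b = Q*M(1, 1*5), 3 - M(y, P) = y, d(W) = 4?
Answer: 3776/9 ≈ 419.56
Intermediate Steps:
G = 7 (G = 5 + 2 = 7)
M(y, P) = 3 - y
b = -4 (b = -2*(3 - 1*1) = -2*(3 - 1) = -2*2 = -4)
A(c) = 4/c
(-105 + A((G - 1)²))*b = (-105 + 4/((7 - 1)²))*(-4) = (-105 + 4/(6²))*(-4) = (-105 + 4/36)*(-4) = (-105 + 4*(1/36))*(-4) = (-105 + ⅑)*(-4) = -944/9*(-4) = 3776/9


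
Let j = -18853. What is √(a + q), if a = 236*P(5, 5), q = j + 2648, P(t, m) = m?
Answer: 5*I*√601 ≈ 122.58*I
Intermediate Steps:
q = -16205 (q = -18853 + 2648 = -16205)
a = 1180 (a = 236*5 = 1180)
√(a + q) = √(1180 - 16205) = √(-15025) = 5*I*√601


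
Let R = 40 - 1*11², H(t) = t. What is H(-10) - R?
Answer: 71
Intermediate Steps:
R = -81 (R = 40 - 1*121 = 40 - 121 = -81)
H(-10) - R = -10 - 1*(-81) = -10 + 81 = 71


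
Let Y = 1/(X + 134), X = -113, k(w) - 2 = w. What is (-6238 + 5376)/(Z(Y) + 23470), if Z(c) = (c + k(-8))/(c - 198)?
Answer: -3583334/97564915 ≈ -0.036728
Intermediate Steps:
k(w) = 2 + w
Y = 1/21 (Y = 1/(-113 + 134) = 1/21 ≈ 0.047619)
Z(c) = (-6 + c)/(-198 + c) (Z(c) = (c + (2 - 8))/(c - 198) = (c - 6)/(-198 + c) = (-6 + c)/(-198 + c))
(-6238 + 5376)/(Z(Y) + 23470) = (-6238 + 5376)/((-6 + 1/21)/(-198 + 1/21) + 23470) = -862/(-125/21/(-4157/21) + 23470) = -862/(-21/4157*(-125/21) + 23470) = -862/(125/4157 + 23470) = -862/97564915/4157 = -862*4157/97564915 = -3583334/97564915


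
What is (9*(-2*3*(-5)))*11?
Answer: 2970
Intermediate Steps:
(9*(-2*3*(-5)))*11 = (9*(-6*(-5)))*11 = (9*30)*11 = 270*11 = 2970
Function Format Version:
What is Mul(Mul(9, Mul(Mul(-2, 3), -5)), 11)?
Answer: 2970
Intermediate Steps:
Mul(Mul(9, Mul(Mul(-2, 3), -5)), 11) = Mul(Mul(9, Mul(-6, -5)), 11) = Mul(Mul(9, 30), 11) = Mul(270, 11) = 2970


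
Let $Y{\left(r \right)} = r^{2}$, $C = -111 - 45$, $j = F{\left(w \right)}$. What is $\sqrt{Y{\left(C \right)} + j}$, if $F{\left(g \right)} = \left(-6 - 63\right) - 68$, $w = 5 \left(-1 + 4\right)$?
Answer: $\sqrt{24199} \approx 155.56$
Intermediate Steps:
$w = 15$ ($w = 5 \cdot 3 = 15$)
$F{\left(g \right)} = -137$ ($F{\left(g \right)} = -69 - 68 = -137$)
$j = -137$
$C = -156$ ($C = -111 - 45 = -156$)
$\sqrt{Y{\left(C \right)} + j} = \sqrt{\left(-156\right)^{2} - 137} = \sqrt{24336 - 137} = \sqrt{24199}$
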